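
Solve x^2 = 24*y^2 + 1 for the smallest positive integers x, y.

(x, y) = (5, 1)

First expand sqrt(24) as a continued fraction. With x_i = (sqrt(24) + m_i)/d_i and (m_0, d_0) = (0, 1): a_0 = floor(sqrt(24)) = 4, since 4^2 = 16 <= 24 < 25 = 5^2.
Iterate m_{i+1} = d_i*a_i - m_i, d_{i+1} = (24 - m_{i+1}^2)/d_i, a_{i+1} = floor((a_0 + m_{i+1})/d_{i+1}):
  m_1 = 1*4 - 0 = 4, d_1 = (24 - 4^2)/1 = 8/1 = 8, a_1 = floor((4 + 4)/8) = 1.
  m_2 = 8*1 - 4 = 4, d_2 = (24 - 4^2)/8 = 8/8 = 1, a_2 = floor((4 + 4)/1) = 8.
  m_3 = 1*8 - 4 = 4, d_3 = (24 - 4^2)/1 = 8/1 = 8: (m_3, d_3) = (m_1, d_1) = (4, 8), so from here the quotients repeat a_1, a_2; the period length is 2.
So sqrt(24) = [4; (1, 8)] with period length k = 2.
k is even, so the fundamental solution of x^2 - 24y^2 = 1 is (p_{k-1}, q_{k-1}) = (p_1, q_1); compute convergents through index 1.
Convergents (p_i = a_i*p_{i-1} + p_{i-2}, q_i = a_i*q_{i-1} + q_{i-2} with p_{-2}=0, p_{-1}=1, q_{-2}=1, q_{-1}=0):
  i=0: a_0=4, p_0 = 4*1 + 0 = 4, q_0 = 4*0 + 1 = 1.
  i=1: a_1=1, p_1 = 1*4 + 1 = 5, q_1 = 1*1 + 0 = 1.
Check: 5^2 - 24*1^2 = 25 - 24 = 1, so (x, y) = (5, 1) solves the equation, and by the theorem it is the least positive solution.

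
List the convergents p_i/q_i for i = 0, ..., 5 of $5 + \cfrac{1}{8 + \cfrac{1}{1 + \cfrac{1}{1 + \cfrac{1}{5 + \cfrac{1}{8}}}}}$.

Using the convergent recurrence p_i = a_i*p_{i-1} + p_{i-2}, q_i = a_i*q_{i-1} + q_{i-2} with p_{-2}=0, p_{-1}=1, q_{-2}=1, q_{-1}=0:
  i=0: a_0=5, p_0 = 5*1 + 0 = 5, q_0 = 5*0 + 1 = 1.
  i=1: a_1=8, p_1 = 8*5 + 1 = 41, q_1 = 8*1 + 0 = 8.
  i=2: a_2=1, p_2 = 1*41 + 5 = 46, q_2 = 1*8 + 1 = 9.
  i=3: a_3=1, p_3 = 1*46 + 41 = 87, q_3 = 1*9 + 8 = 17.
  i=4: a_4=5, p_4 = 5*87 + 46 = 481, q_4 = 5*17 + 9 = 94.
  i=5: a_5=8, p_5 = 8*481 + 87 = 3935, q_5 = 8*94 + 17 = 769.

5/1, 41/8, 46/9, 87/17, 481/94, 3935/769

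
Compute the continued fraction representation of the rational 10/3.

Run the Euclidean algorithm on 10 and 3; the successive quotients are the partial quotients a_0, a_1, ... (each step inverts the fractional part left over by the previous one):
  10 = 3*3 + 1, so a_0 = 3.
  3 = 3*1 + 0, so a_1 = 3.
The remainder reaches 0 after 2 divisions, so the expansion has 2 partial quotients, read off in order.

[3; 3]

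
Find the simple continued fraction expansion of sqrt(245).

[15; (1, 1, 1, 7, 6, 7, 1, 1, 1, 30)]

Write x_i = (sqrt(245) + m_i)/d_i with (m_0, d_0) = (0, 1). a_0 = floor(sqrt(245)) = 15, since 15^2 = 225 <= 245 < 256 = 16^2.
Iterate m_{i+1} = d_i*a_i - m_i, d_{i+1} = (245 - m_{i+1}^2)/d_i, a_{i+1} = floor((a_0 + m_{i+1})/d_{i+1}):
  m_1 = 1*15 - 0 = 15, d_1 = (245 - 15^2)/1 = 20/1 = 20, a_1 = floor((15 + 15)/20) = 1.
  m_2 = 20*1 - 15 = 5, d_2 = (245 - 5^2)/20 = 220/20 = 11, a_2 = floor((15 + 5)/11) = 1.
  m_3 = 11*1 - 5 = 6, d_3 = (245 - 6^2)/11 = 209/11 = 19, a_3 = floor((15 + 6)/19) = 1.
  m_4 = 19*1 - 6 = 13, d_4 = (245 - 13^2)/19 = 76/19 = 4, a_4 = floor((15 + 13)/4) = 7.
  m_5 = 4*7 - 13 = 15, d_5 = (245 - 15^2)/4 = 20/4 = 5, a_5 = floor((15 + 15)/5) = 6.
  m_6 = 5*6 - 15 = 15, d_6 = (245 - 15^2)/5 = 20/5 = 4, a_6 = floor((15 + 15)/4) = 7.
  m_7 = 4*7 - 15 = 13, d_7 = (245 - 13^2)/4 = 76/4 = 19, a_7 = floor((15 + 13)/19) = 1.
  m_8 = 19*1 - 13 = 6, d_8 = (245 - 6^2)/19 = 209/19 = 11, a_8 = floor((15 + 6)/11) = 1.
  m_9 = 11*1 - 6 = 5, d_9 = (245 - 5^2)/11 = 220/11 = 20, a_9 = floor((15 + 5)/20) = 1.
  m_10 = 20*1 - 5 = 15, d_10 = (245 - 15^2)/20 = 20/20 = 1, a_10 = floor((15 + 15)/1) = 30.
  m_11 = 1*30 - 15 = 15, d_11 = (245 - 15^2)/1 = 20/1 = 20: (m_11, d_11) = (m_1, d_1) = (15, 20), so from here the quotients repeat a_1, ..., a_10; the period length is 10.
Hence the expansion of sqrt(245) is a_0 = 15 followed by the repeating block 1, 1, 1, 7, 6, 7, 1, 1, 1, 30 (period 10).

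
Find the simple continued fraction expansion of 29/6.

Run the Euclidean algorithm on 29 and 6; the successive quotients are the partial quotients a_0, a_1, ... (each step inverts the fractional part left over by the previous one):
  29 = 4*6 + 5, so a_0 = 4.
  6 = 1*5 + 1, so a_1 = 1.
  5 = 5*1 + 0, so a_2 = 5.
The remainder reaches 0 after 3 divisions, so the expansion has 3 partial quotients, read off in order.

[4; 1, 5]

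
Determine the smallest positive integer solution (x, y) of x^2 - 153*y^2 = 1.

First expand sqrt(153) as a continued fraction. With x_i = (sqrt(153) + m_i)/d_i and (m_0, d_0) = (0, 1): a_0 = floor(sqrt(153)) = 12, since 12^2 = 144 <= 153 < 169 = 13^2.
Iterate m_{i+1} = d_i*a_i - m_i, d_{i+1} = (153 - m_{i+1}^2)/d_i, a_{i+1} = floor((a_0 + m_{i+1})/d_{i+1}):
  m_1 = 1*12 - 0 = 12, d_1 = (153 - 12^2)/1 = 9/1 = 9, a_1 = floor((12 + 12)/9) = 2.
  m_2 = 9*2 - 12 = 6, d_2 = (153 - 6^2)/9 = 117/9 = 13, a_2 = floor((12 + 6)/13) = 1.
  m_3 = 13*1 - 6 = 7, d_3 = (153 - 7^2)/13 = 104/13 = 8, a_3 = floor((12 + 7)/8) = 2.
  m_4 = 8*2 - 7 = 9, d_4 = (153 - 9^2)/8 = 72/8 = 9, a_4 = floor((12 + 9)/9) = 2.
  m_5 = 9*2 - 9 = 9, d_5 = (153 - 9^2)/9 = 72/9 = 8, a_5 = floor((12 + 9)/8) = 2.
  m_6 = 8*2 - 9 = 7, d_6 = (153 - 7^2)/8 = 104/8 = 13, a_6 = floor((12 + 7)/13) = 1.
  m_7 = 13*1 - 7 = 6, d_7 = (153 - 6^2)/13 = 117/13 = 9, a_7 = floor((12 + 6)/9) = 2.
  m_8 = 9*2 - 6 = 12, d_8 = (153 - 12^2)/9 = 9/9 = 1, a_8 = floor((12 + 12)/1) = 24.
  m_9 = 1*24 - 12 = 12, d_9 = (153 - 12^2)/1 = 9/1 = 9: (m_9, d_9) = (m_1, d_1) = (12, 9), so from here the quotients repeat a_1, ..., a_8; the period length is 8.
So sqrt(153) = [12; (2, 1, 2, 2, 2, 1, 2, 24)] with period length k = 8.
k is even, so the fundamental solution of x^2 - 153y^2 = 1 is (p_{k-1}, q_{k-1}) = (p_7, q_7); compute convergents through index 7.
Convergents (p_i = a_i*p_{i-1} + p_{i-2}, q_i = a_i*q_{i-1} + q_{i-2} with p_{-2}=0, p_{-1}=1, q_{-2}=1, q_{-1}=0):
  i=0: a_0=12, p_0 = 12*1 + 0 = 12, q_0 = 12*0 + 1 = 1.
  i=1: a_1=2, p_1 = 2*12 + 1 = 25, q_1 = 2*1 + 0 = 2.
  i=2: a_2=1, p_2 = 1*25 + 12 = 37, q_2 = 1*2 + 1 = 3.
  i=3: a_3=2, p_3 = 2*37 + 25 = 99, q_3 = 2*3 + 2 = 8.
  i=4: a_4=2, p_4 = 2*99 + 37 = 235, q_4 = 2*8 + 3 = 19.
  i=5: a_5=2, p_5 = 2*235 + 99 = 569, q_5 = 2*19 + 8 = 46.
  i=6: a_6=1, p_6 = 1*569 + 235 = 804, q_6 = 1*46 + 19 = 65.
  i=7: a_7=2, p_7 = 2*804 + 569 = 2177, q_7 = 2*65 + 46 = 176.
Check: 2177^2 - 153*176^2 = 4739329 - 4739328 = 1, so (x, y) = (2177, 176) solves the equation, and by the theorem it is the least positive solution.

(x, y) = (2177, 176)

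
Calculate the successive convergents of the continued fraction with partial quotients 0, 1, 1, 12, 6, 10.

Using the convergent recurrence p_i = a_i*p_{i-1} + p_{i-2}, q_i = a_i*q_{i-1} + q_{i-2} with p_{-2}=0, p_{-1}=1, q_{-2}=1, q_{-1}=0:
  i=0: a_0=0, p_0 = 0*1 + 0 = 0, q_0 = 0*0 + 1 = 1.
  i=1: a_1=1, p_1 = 1*0 + 1 = 1, q_1 = 1*1 + 0 = 1.
  i=2: a_2=1, p_2 = 1*1 + 0 = 1, q_2 = 1*1 + 1 = 2.
  i=3: a_3=12, p_3 = 12*1 + 1 = 13, q_3 = 12*2 + 1 = 25.
  i=4: a_4=6, p_4 = 6*13 + 1 = 79, q_4 = 6*25 + 2 = 152.
  i=5: a_5=10, p_5 = 10*79 + 13 = 803, q_5 = 10*152 + 25 = 1545.

0/1, 1/1, 1/2, 13/25, 79/152, 803/1545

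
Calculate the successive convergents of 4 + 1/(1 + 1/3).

Using the convergent recurrence p_i = a_i*p_{i-1} + p_{i-2}, q_i = a_i*q_{i-1} + q_{i-2} with p_{-2}=0, p_{-1}=1, q_{-2}=1, q_{-1}=0:
  i=0: a_0=4, p_0 = 4*1 + 0 = 4, q_0 = 4*0 + 1 = 1.
  i=1: a_1=1, p_1 = 1*4 + 1 = 5, q_1 = 1*1 + 0 = 1.
  i=2: a_2=3, p_2 = 3*5 + 4 = 19, q_2 = 3*1 + 1 = 4.

4/1, 5/1, 19/4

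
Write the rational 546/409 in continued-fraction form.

Run the Euclidean algorithm on 546 and 409; the successive quotients are the partial quotients a_0, a_1, ... (each step inverts the fractional part left over by the previous one):
  546 = 1*409 + 137, so a_0 = 1.
  409 = 2*137 + 135, so a_1 = 2.
  137 = 1*135 + 2, so a_2 = 1.
  135 = 67*2 + 1, so a_3 = 67.
  2 = 2*1 + 0, so a_4 = 2.
The remainder reaches 0 after 5 divisions, so the expansion has 5 partial quotients, read off in order.

[1; 2, 1, 67, 2]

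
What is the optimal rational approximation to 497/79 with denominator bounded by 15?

44/7

Expand x = 497/79 as a continued fraction with the Euclidean algorithm:
  497 = 6*79 + 23, so a_0 = 6.
  79 = 3*23 + 10, so a_1 = 3.
  23 = 2*10 + 3, so a_2 = 2.
  10 = 3*3 + 1, so a_3 = 3.
  3 = 3*1 + 0, so a_4 = 3.
so x = [6; 3, 2, 3, 3].
Convergents (p_i = a_i*p_{i-1} + p_{i-2}, q_i = a_i*q_{i-1} + q_{i-2} with p_{-2}=0, p_{-1}=1, q_{-2}=1, q_{-1}=0), until the denominator exceeds 15:
  i=0: a_0=6, p_0 = 6*1 + 0 = 6, q_0 = 6*0 + 1 = 1.
  i=1: a_1=3, p_1 = 3*6 + 1 = 19, q_1 = 3*1 + 0 = 3.
  i=2: a_2=2, p_2 = 2*19 + 6 = 44, q_2 = 2*3 + 1 = 7.
  i=3: a_3=3, p_3 = 3*44 + 19 = 151, q_3 = 3*7 + 3 = 24.
q_3 = 24 > 15, so the last convergent with denominator <= 15 is p_2/q_2 = 44/7.
The closest fraction with denominator <= 15 is either p_2/q_2 or the intermediate fraction (k*p_2 + p_1)/(k*q_2 + q_1) with the largest k >= 1 whose denominator stays <= 15; these approach x as k grows, and every other convergent or intermediate fraction in range is farther away.
Largest k: floor((15 - q_1)/q_2) = floor((15 - 3)/7) = 1.
That gives (1*44 + 19)/(1*7 + 3) = 63/10.
Compare the errors: |x - 44/7| = |497*7 - 44*79|/(79*7) = 3/553, and |x - 63/10| = |497*10 - 63*79|/(79*10) = 7/790.
Cross-multiplying, 3*790 = 2370 < 3871 = 7*553, so 3/553 is smaller: the convergent 44/7 is closer to x than 63/10.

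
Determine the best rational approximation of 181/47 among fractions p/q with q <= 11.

Expand x = 181/47 as a continued fraction with the Euclidean algorithm:
  181 = 3*47 + 40, so a_0 = 3.
  47 = 1*40 + 7, so a_1 = 1.
  40 = 5*7 + 5, so a_2 = 5.
  7 = 1*5 + 2, so a_3 = 1.
  5 = 2*2 + 1, so a_4 = 2.
  2 = 2*1 + 0, so a_5 = 2.
so x = [3; 1, 5, 1, 2, 2].
Convergents (p_i = a_i*p_{i-1} + p_{i-2}, q_i = a_i*q_{i-1} + q_{i-2} with p_{-2}=0, p_{-1}=1, q_{-2}=1, q_{-1}=0), until the denominator exceeds 11:
  i=0: a_0=3, p_0 = 3*1 + 0 = 3, q_0 = 3*0 + 1 = 1.
  i=1: a_1=1, p_1 = 1*3 + 1 = 4, q_1 = 1*1 + 0 = 1.
  i=2: a_2=5, p_2 = 5*4 + 3 = 23, q_2 = 5*1 + 1 = 6.
  i=3: a_3=1, p_3 = 1*23 + 4 = 27, q_3 = 1*6 + 1 = 7.
  i=4: a_4=2, p_4 = 2*27 + 23 = 77, q_4 = 2*7 + 6 = 20.
q_4 = 20 > 11, so the last convergent with denominator <= 11 is p_3/q_3 = 27/7.
The closest fraction with denominator <= 11 is either p_3/q_3 or the intermediate fraction (k*p_3 + p_2)/(k*q_3 + q_2) with the largest k >= 1 whose denominator stays <= 11; these approach x as k grows, and every other convergent or intermediate fraction in range is farther away.
Largest k: floor((11 - q_2)/q_3) = floor((11 - 6)/7) = 0.
Since k = 0, no intermediate fraction beyond p_3/q_3 has denominator <= 11, so the convergent 27/7 is the closest (its error is |181*7 - 27*47|/(47*7) = 2/329).

27/7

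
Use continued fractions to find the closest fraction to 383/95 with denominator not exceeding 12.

4/1

Expand x = 383/95 as a continued fraction with the Euclidean algorithm:
  383 = 4*95 + 3, so a_0 = 4.
  95 = 31*3 + 2, so a_1 = 31.
  3 = 1*2 + 1, so a_2 = 1.
  2 = 2*1 + 0, so a_3 = 2.
so x = [4; 31, 1, 2].
Convergents (p_i = a_i*p_{i-1} + p_{i-2}, q_i = a_i*q_{i-1} + q_{i-2} with p_{-2}=0, p_{-1}=1, q_{-2}=1, q_{-1}=0), until the denominator exceeds 12:
  i=0: a_0=4, p_0 = 4*1 + 0 = 4, q_0 = 4*0 + 1 = 1.
  i=1: a_1=31, p_1 = 31*4 + 1 = 125, q_1 = 31*1 + 0 = 31.
q_1 = 31 > 12, so the last convergent with denominator <= 12 is p_0/q_0 = 4/1.
The closest fraction with denominator <= 12 is either p_0/q_0 or the intermediate fraction (k*p_0 + p_{-1})/(k*q_0 + q_{-1}) with the largest k >= 1 whose denominator stays <= 12; these approach x as k grows, and every other convergent or intermediate fraction in range is farther away.
Largest k: floor((12 - q_{-1})/q_0) = floor((12 - 0)/1) = 12 (using the seeds p_{-1} = 1, q_{-1} = 0).
That gives (12*4 + 1)/(12*1 + 0) = 49/12.
Compare the errors: |x - 4/1| = |383*1 - 4*95|/(95*1) = 3/95, and |x - 49/12| = |383*12 - 49*95|/(95*12) = 59/1140.
Cross-multiplying, 3*1140 = 3420 < 5605 = 59*95, so 3/95 is smaller: the convergent 4/1 is closer to x than 49/12.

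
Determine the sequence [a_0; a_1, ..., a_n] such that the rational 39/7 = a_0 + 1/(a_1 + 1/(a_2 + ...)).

Run the Euclidean algorithm on 39 and 7; the successive quotients are the partial quotients a_0, a_1, ... (each step inverts the fractional part left over by the previous one):
  39 = 5*7 + 4, so a_0 = 5.
  7 = 1*4 + 3, so a_1 = 1.
  4 = 1*3 + 1, so a_2 = 1.
  3 = 3*1 + 0, so a_3 = 3.
The remainder reaches 0 after 4 divisions, so the expansion has 4 partial quotients, read off in order.

[5; 1, 1, 3]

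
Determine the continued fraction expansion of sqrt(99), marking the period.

Write x_i = (sqrt(99) + m_i)/d_i with (m_0, d_0) = (0, 1). a_0 = floor(sqrt(99)) = 9, since 9^2 = 81 <= 99 < 100 = 10^2.
Iterate m_{i+1} = d_i*a_i - m_i, d_{i+1} = (99 - m_{i+1}^2)/d_i, a_{i+1} = floor((a_0 + m_{i+1})/d_{i+1}):
  m_1 = 1*9 - 0 = 9, d_1 = (99 - 9^2)/1 = 18/1 = 18, a_1 = floor((9 + 9)/18) = 1.
  m_2 = 18*1 - 9 = 9, d_2 = (99 - 9^2)/18 = 18/18 = 1, a_2 = floor((9 + 9)/1) = 18.
  m_3 = 1*18 - 9 = 9, d_3 = (99 - 9^2)/1 = 18/1 = 18: (m_3, d_3) = (m_1, d_1) = (9, 18), so from here the quotients repeat a_1, a_2; the period length is 2.
Hence the expansion of sqrt(99) is a_0 = 9 followed by the repeating block 1, 18 (period 2).

[9; (1, 18)]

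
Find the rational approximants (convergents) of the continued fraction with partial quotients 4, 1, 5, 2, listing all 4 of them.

Using the convergent recurrence p_i = a_i*p_{i-1} + p_{i-2}, q_i = a_i*q_{i-1} + q_{i-2} with p_{-2}=0, p_{-1}=1, q_{-2}=1, q_{-1}=0:
  i=0: a_0=4, p_0 = 4*1 + 0 = 4, q_0 = 4*0 + 1 = 1.
  i=1: a_1=1, p_1 = 1*4 + 1 = 5, q_1 = 1*1 + 0 = 1.
  i=2: a_2=5, p_2 = 5*5 + 4 = 29, q_2 = 5*1 + 1 = 6.
  i=3: a_3=2, p_3 = 2*29 + 5 = 63, q_3 = 2*6 + 1 = 13.

4/1, 5/1, 29/6, 63/13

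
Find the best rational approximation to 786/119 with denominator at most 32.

185/28

Expand x = 786/119 as a continued fraction with the Euclidean algorithm:
  786 = 6*119 + 72, so a_0 = 6.
  119 = 1*72 + 47, so a_1 = 1.
  72 = 1*47 + 25, so a_2 = 1.
  47 = 1*25 + 22, so a_3 = 1.
  25 = 1*22 + 3, so a_4 = 1.
  22 = 7*3 + 1, so a_5 = 7.
  3 = 3*1 + 0, so a_6 = 3.
so x = [6; 1, 1, 1, 1, 7, 3].
Convergents (p_i = a_i*p_{i-1} + p_{i-2}, q_i = a_i*q_{i-1} + q_{i-2} with p_{-2}=0, p_{-1}=1, q_{-2}=1, q_{-1}=0), until the denominator exceeds 32:
  i=0: a_0=6, p_0 = 6*1 + 0 = 6, q_0 = 6*0 + 1 = 1.
  i=1: a_1=1, p_1 = 1*6 + 1 = 7, q_1 = 1*1 + 0 = 1.
  i=2: a_2=1, p_2 = 1*7 + 6 = 13, q_2 = 1*1 + 1 = 2.
  i=3: a_3=1, p_3 = 1*13 + 7 = 20, q_3 = 1*2 + 1 = 3.
  i=4: a_4=1, p_4 = 1*20 + 13 = 33, q_4 = 1*3 + 2 = 5.
  i=5: a_5=7, p_5 = 7*33 + 20 = 251, q_5 = 7*5 + 3 = 38.
q_5 = 38 > 32, so the last convergent with denominator <= 32 is p_4/q_4 = 33/5.
The closest fraction with denominator <= 32 is either p_4/q_4 or the intermediate fraction (k*p_4 + p_3)/(k*q_4 + q_3) with the largest k >= 1 whose denominator stays <= 32; these approach x as k grows, and every other convergent or intermediate fraction in range is farther away.
Largest k: floor((32 - q_3)/q_4) = floor((32 - 3)/5) = 5.
That gives (5*33 + 20)/(5*5 + 3) = 185/28.
Compare the errors: |x - 33/5| = |786*5 - 33*119|/(119*5) = 3/595, and |x - 185/28| = |786*28 - 185*119|/(119*28) = 7/3332.
Cross-multiplying, 7*595 = 4165 < 9996 = 3*3332, so 7/3332 is smaller: the intermediate fraction 185/28 is closer to x than 33/5.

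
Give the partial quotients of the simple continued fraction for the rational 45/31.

Run the Euclidean algorithm on 45 and 31; the successive quotients are the partial quotients a_0, a_1, ... (each step inverts the fractional part left over by the previous one):
  45 = 1*31 + 14, so a_0 = 1.
  31 = 2*14 + 3, so a_1 = 2.
  14 = 4*3 + 2, so a_2 = 4.
  3 = 1*2 + 1, so a_3 = 1.
  2 = 2*1 + 0, so a_4 = 2.
The remainder reaches 0 after 5 divisions, so the expansion has 5 partial quotients, read off in order.

[1; 2, 4, 1, 2]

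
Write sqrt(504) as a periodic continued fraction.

Write x_i = (sqrt(504) + m_i)/d_i with (m_0, d_0) = (0, 1). a_0 = floor(sqrt(504)) = 22, since 22^2 = 484 <= 504 < 529 = 23^2.
Iterate m_{i+1} = d_i*a_i - m_i, d_{i+1} = (504 - m_{i+1}^2)/d_i, a_{i+1} = floor((a_0 + m_{i+1})/d_{i+1}):
  m_1 = 1*22 - 0 = 22, d_1 = (504 - 22^2)/1 = 20/1 = 20, a_1 = floor((22 + 22)/20) = 2.
  m_2 = 20*2 - 22 = 18, d_2 = (504 - 18^2)/20 = 180/20 = 9, a_2 = floor((22 + 18)/9) = 4.
  m_3 = 9*4 - 18 = 18, d_3 = (504 - 18^2)/9 = 180/9 = 20, a_3 = floor((22 + 18)/20) = 2.
  m_4 = 20*2 - 18 = 22, d_4 = (504 - 22^2)/20 = 20/20 = 1, a_4 = floor((22 + 22)/1) = 44.
  m_5 = 1*44 - 22 = 22, d_5 = (504 - 22^2)/1 = 20/1 = 20: (m_5, d_5) = (m_1, d_1) = (22, 20), so from here the quotients repeat a_1, ..., a_4; the period length is 4.
Hence the expansion of sqrt(504) is a_0 = 22 followed by the repeating block 2, 4, 2, 44 (period 4).

[22; (2, 4, 2, 44)]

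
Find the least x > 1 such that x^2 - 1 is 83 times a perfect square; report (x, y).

First expand sqrt(83) as a continued fraction. With x_i = (sqrt(83) + m_i)/d_i and (m_0, d_0) = (0, 1): a_0 = floor(sqrt(83)) = 9, since 9^2 = 81 <= 83 < 100 = 10^2.
Iterate m_{i+1} = d_i*a_i - m_i, d_{i+1} = (83 - m_{i+1}^2)/d_i, a_{i+1} = floor((a_0 + m_{i+1})/d_{i+1}):
  m_1 = 1*9 - 0 = 9, d_1 = (83 - 9^2)/1 = 2/1 = 2, a_1 = floor((9 + 9)/2) = 9.
  m_2 = 2*9 - 9 = 9, d_2 = (83 - 9^2)/2 = 2/2 = 1, a_2 = floor((9 + 9)/1) = 18.
  m_3 = 1*18 - 9 = 9, d_3 = (83 - 9^2)/1 = 2/1 = 2: (m_3, d_3) = (m_1, d_1) = (9, 2), so from here the quotients repeat a_1, a_2; the period length is 2.
So sqrt(83) = [9; (9, 18)] with period length k = 2.
k is even, so the fundamental solution of x^2 - 83y^2 = 1 is (p_{k-1}, q_{k-1}) = (p_1, q_1); compute convergents through index 1.
Convergents (p_i = a_i*p_{i-1} + p_{i-2}, q_i = a_i*q_{i-1} + q_{i-2} with p_{-2}=0, p_{-1}=1, q_{-2}=1, q_{-1}=0):
  i=0: a_0=9, p_0 = 9*1 + 0 = 9, q_0 = 9*0 + 1 = 1.
  i=1: a_1=9, p_1 = 9*9 + 1 = 82, q_1 = 9*1 + 0 = 9.
Check: 82^2 - 83*9^2 = 6724 - 6723 = 1, so (x, y) = (82, 9) solves the equation, and by the theorem it is the least positive solution.

(x, y) = (82, 9)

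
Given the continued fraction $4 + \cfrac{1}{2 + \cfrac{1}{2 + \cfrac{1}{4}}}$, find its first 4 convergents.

4/1, 9/2, 22/5, 97/22

Using the convergent recurrence p_i = a_i*p_{i-1} + p_{i-2}, q_i = a_i*q_{i-1} + q_{i-2} with p_{-2}=0, p_{-1}=1, q_{-2}=1, q_{-1}=0:
  i=0: a_0=4, p_0 = 4*1 + 0 = 4, q_0 = 4*0 + 1 = 1.
  i=1: a_1=2, p_1 = 2*4 + 1 = 9, q_1 = 2*1 + 0 = 2.
  i=2: a_2=2, p_2 = 2*9 + 4 = 22, q_2 = 2*2 + 1 = 5.
  i=3: a_3=4, p_3 = 4*22 + 9 = 97, q_3 = 4*5 + 2 = 22.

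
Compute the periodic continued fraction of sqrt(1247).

[35; (3, 5, 9, 1, 9, 5, 3, 70)]

Write x_i = (sqrt(1247) + m_i)/d_i with (m_0, d_0) = (0, 1). a_0 = floor(sqrt(1247)) = 35, since 35^2 = 1225 <= 1247 < 1296 = 36^2.
Iterate m_{i+1} = d_i*a_i - m_i, d_{i+1} = (1247 - m_{i+1}^2)/d_i, a_{i+1} = floor((a_0 + m_{i+1})/d_{i+1}):
  m_1 = 1*35 - 0 = 35, d_1 = (1247 - 35^2)/1 = 22/1 = 22, a_1 = floor((35 + 35)/22) = 3.
  m_2 = 22*3 - 35 = 31, d_2 = (1247 - 31^2)/22 = 286/22 = 13, a_2 = floor((35 + 31)/13) = 5.
  m_3 = 13*5 - 31 = 34, d_3 = (1247 - 34^2)/13 = 91/13 = 7, a_3 = floor((35 + 34)/7) = 9.
  m_4 = 7*9 - 34 = 29, d_4 = (1247 - 29^2)/7 = 406/7 = 58, a_4 = floor((35 + 29)/58) = 1.
  m_5 = 58*1 - 29 = 29, d_5 = (1247 - 29^2)/58 = 406/58 = 7, a_5 = floor((35 + 29)/7) = 9.
  m_6 = 7*9 - 29 = 34, d_6 = (1247 - 34^2)/7 = 91/7 = 13, a_6 = floor((35 + 34)/13) = 5.
  m_7 = 13*5 - 34 = 31, d_7 = (1247 - 31^2)/13 = 286/13 = 22, a_7 = floor((35 + 31)/22) = 3.
  m_8 = 22*3 - 31 = 35, d_8 = (1247 - 35^2)/22 = 22/22 = 1, a_8 = floor((35 + 35)/1) = 70.
  m_9 = 1*70 - 35 = 35, d_9 = (1247 - 35^2)/1 = 22/1 = 22: (m_9, d_9) = (m_1, d_1) = (35, 22), so from here the quotients repeat a_1, ..., a_8; the period length is 8.
Hence the expansion of sqrt(1247) is a_0 = 35 followed by the repeating block 3, 5, 9, 1, 9, 5, 3, 70 (period 8).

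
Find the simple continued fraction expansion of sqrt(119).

[10; (1, 9, 1, 20)]

Write x_i = (sqrt(119) + m_i)/d_i with (m_0, d_0) = (0, 1). a_0 = floor(sqrt(119)) = 10, since 10^2 = 100 <= 119 < 121 = 11^2.
Iterate m_{i+1} = d_i*a_i - m_i, d_{i+1} = (119 - m_{i+1}^2)/d_i, a_{i+1} = floor((a_0 + m_{i+1})/d_{i+1}):
  m_1 = 1*10 - 0 = 10, d_1 = (119 - 10^2)/1 = 19/1 = 19, a_1 = floor((10 + 10)/19) = 1.
  m_2 = 19*1 - 10 = 9, d_2 = (119 - 9^2)/19 = 38/19 = 2, a_2 = floor((10 + 9)/2) = 9.
  m_3 = 2*9 - 9 = 9, d_3 = (119 - 9^2)/2 = 38/2 = 19, a_3 = floor((10 + 9)/19) = 1.
  m_4 = 19*1 - 9 = 10, d_4 = (119 - 10^2)/19 = 19/19 = 1, a_4 = floor((10 + 10)/1) = 20.
  m_5 = 1*20 - 10 = 10, d_5 = (119 - 10^2)/1 = 19/1 = 19: (m_5, d_5) = (m_1, d_1) = (10, 19), so from here the quotients repeat a_1, ..., a_4; the period length is 4.
Hence the expansion of sqrt(119) is a_0 = 10 followed by the repeating block 1, 9, 1, 20 (period 4).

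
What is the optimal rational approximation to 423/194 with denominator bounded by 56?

Expand x = 423/194 as a continued fraction with the Euclidean algorithm:
  423 = 2*194 + 35, so a_0 = 2.
  194 = 5*35 + 19, so a_1 = 5.
  35 = 1*19 + 16, so a_2 = 1.
  19 = 1*16 + 3, so a_3 = 1.
  16 = 5*3 + 1, so a_4 = 5.
  3 = 3*1 + 0, so a_5 = 3.
so x = [2; 5, 1, 1, 5, 3].
Convergents (p_i = a_i*p_{i-1} + p_{i-2}, q_i = a_i*q_{i-1} + q_{i-2} with p_{-2}=0, p_{-1}=1, q_{-2}=1, q_{-1}=0), until the denominator exceeds 56:
  i=0: a_0=2, p_0 = 2*1 + 0 = 2, q_0 = 2*0 + 1 = 1.
  i=1: a_1=5, p_1 = 5*2 + 1 = 11, q_1 = 5*1 + 0 = 5.
  i=2: a_2=1, p_2 = 1*11 + 2 = 13, q_2 = 1*5 + 1 = 6.
  i=3: a_3=1, p_3 = 1*13 + 11 = 24, q_3 = 1*6 + 5 = 11.
  i=4: a_4=5, p_4 = 5*24 + 13 = 133, q_4 = 5*11 + 6 = 61.
q_4 = 61 > 56, so the last convergent with denominator <= 56 is p_3/q_3 = 24/11.
The closest fraction with denominator <= 56 is either p_3/q_3 or the intermediate fraction (k*p_3 + p_2)/(k*q_3 + q_2) with the largest k >= 1 whose denominator stays <= 56; these approach x as k grows, and every other convergent or intermediate fraction in range is farther away.
Largest k: floor((56 - q_2)/q_3) = floor((56 - 6)/11) = 4.
That gives (4*24 + 13)/(4*11 + 6) = 109/50.
Compare the errors: |x - 24/11| = |423*11 - 24*194|/(194*11) = 3/2134, and |x - 109/50| = |423*50 - 109*194|/(194*50) = 4/9700.
Cross-multiplying, 4*2134 = 8536 < 29100 = 3*9700, so 4/9700 is smaller: the intermediate fraction 109/50 is closer to x than 24/11.

109/50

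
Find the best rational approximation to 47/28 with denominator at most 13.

Expand x = 47/28 as a continued fraction with the Euclidean algorithm:
  47 = 1*28 + 19, so a_0 = 1.
  28 = 1*19 + 9, so a_1 = 1.
  19 = 2*9 + 1, so a_2 = 2.
  9 = 9*1 + 0, so a_3 = 9.
so x = [1; 1, 2, 9].
Convergents (p_i = a_i*p_{i-1} + p_{i-2}, q_i = a_i*q_{i-1} + q_{i-2} with p_{-2}=0, p_{-1}=1, q_{-2}=1, q_{-1}=0), until the denominator exceeds 13:
  i=0: a_0=1, p_0 = 1*1 + 0 = 1, q_0 = 1*0 + 1 = 1.
  i=1: a_1=1, p_1 = 1*1 + 1 = 2, q_1 = 1*1 + 0 = 1.
  i=2: a_2=2, p_2 = 2*2 + 1 = 5, q_2 = 2*1 + 1 = 3.
  i=3: a_3=9, p_3 = 9*5 + 2 = 47, q_3 = 9*3 + 1 = 28.
q_3 = 28 > 13, so the last convergent with denominator <= 13 is p_2/q_2 = 5/3.
The closest fraction with denominator <= 13 is either p_2/q_2 or the intermediate fraction (k*p_2 + p_1)/(k*q_2 + q_1) with the largest k >= 1 whose denominator stays <= 13; these approach x as k grows, and every other convergent or intermediate fraction in range is farther away.
Largest k: floor((13 - q_1)/q_2) = floor((13 - 1)/3) = 4.
That gives (4*5 + 2)/(4*3 + 1) = 22/13.
Compare the errors: |x - 5/3| = |47*3 - 5*28|/(28*3) = 1/84, and |x - 22/13| = |47*13 - 22*28|/(28*13) = 5/364.
Cross-multiplying, 1*364 = 364 < 420 = 5*84, so 1/84 is smaller: the convergent 5/3 is closer to x than 22/13.

5/3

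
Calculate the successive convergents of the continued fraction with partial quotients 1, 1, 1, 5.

Using the convergent recurrence p_i = a_i*p_{i-1} + p_{i-2}, q_i = a_i*q_{i-1} + q_{i-2} with p_{-2}=0, p_{-1}=1, q_{-2}=1, q_{-1}=0:
  i=0: a_0=1, p_0 = 1*1 + 0 = 1, q_0 = 1*0 + 1 = 1.
  i=1: a_1=1, p_1 = 1*1 + 1 = 2, q_1 = 1*1 + 0 = 1.
  i=2: a_2=1, p_2 = 1*2 + 1 = 3, q_2 = 1*1 + 1 = 2.
  i=3: a_3=5, p_3 = 5*3 + 2 = 17, q_3 = 5*2 + 1 = 11.

1/1, 2/1, 3/2, 17/11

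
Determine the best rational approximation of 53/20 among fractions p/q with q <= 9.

8/3

Expand x = 53/20 as a continued fraction with the Euclidean algorithm:
  53 = 2*20 + 13, so a_0 = 2.
  20 = 1*13 + 7, so a_1 = 1.
  13 = 1*7 + 6, so a_2 = 1.
  7 = 1*6 + 1, so a_3 = 1.
  6 = 6*1 + 0, so a_4 = 6.
so x = [2; 1, 1, 1, 6].
Convergents (p_i = a_i*p_{i-1} + p_{i-2}, q_i = a_i*q_{i-1} + q_{i-2} with p_{-2}=0, p_{-1}=1, q_{-2}=1, q_{-1}=0), until the denominator exceeds 9:
  i=0: a_0=2, p_0 = 2*1 + 0 = 2, q_0 = 2*0 + 1 = 1.
  i=1: a_1=1, p_1 = 1*2 + 1 = 3, q_1 = 1*1 + 0 = 1.
  i=2: a_2=1, p_2 = 1*3 + 2 = 5, q_2 = 1*1 + 1 = 2.
  i=3: a_3=1, p_3 = 1*5 + 3 = 8, q_3 = 1*2 + 1 = 3.
  i=4: a_4=6, p_4 = 6*8 + 5 = 53, q_4 = 6*3 + 2 = 20.
q_4 = 20 > 9, so the last convergent with denominator <= 9 is p_3/q_3 = 8/3.
The closest fraction with denominator <= 9 is either p_3/q_3 or the intermediate fraction (k*p_3 + p_2)/(k*q_3 + q_2) with the largest k >= 1 whose denominator stays <= 9; these approach x as k grows, and every other convergent or intermediate fraction in range is farther away.
Largest k: floor((9 - q_2)/q_3) = floor((9 - 2)/3) = 2.
That gives (2*8 + 5)/(2*3 + 2) = 21/8.
Compare the errors: |x - 8/3| = |53*3 - 8*20|/(20*3) = 1/60, and |x - 21/8| = |53*8 - 21*20|/(20*8) = 4/160.
Cross-multiplying, 1*160 = 160 < 240 = 4*60, so 1/60 is smaller: the convergent 8/3 is closer to x than 21/8.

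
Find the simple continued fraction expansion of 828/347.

[2; 2, 1, 1, 2, 3, 2, 3]

Run the Euclidean algorithm on 828 and 347; the successive quotients are the partial quotients a_0, a_1, ... (each step inverts the fractional part left over by the previous one):
  828 = 2*347 + 134, so a_0 = 2.
  347 = 2*134 + 79, so a_1 = 2.
  134 = 1*79 + 55, so a_2 = 1.
  79 = 1*55 + 24, so a_3 = 1.
  55 = 2*24 + 7, so a_4 = 2.
  24 = 3*7 + 3, so a_5 = 3.
  7 = 2*3 + 1, so a_6 = 2.
  3 = 3*1 + 0, so a_7 = 3.
The remainder reaches 0 after 8 divisions, so the expansion has 8 partial quotients, read off in order.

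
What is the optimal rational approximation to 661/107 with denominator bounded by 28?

Expand x = 661/107 as a continued fraction with the Euclidean algorithm:
  661 = 6*107 + 19, so a_0 = 6.
  107 = 5*19 + 12, so a_1 = 5.
  19 = 1*12 + 7, so a_2 = 1.
  12 = 1*7 + 5, so a_3 = 1.
  7 = 1*5 + 2, so a_4 = 1.
  5 = 2*2 + 1, so a_5 = 2.
  2 = 2*1 + 0, so a_6 = 2.
so x = [6; 5, 1, 1, 1, 2, 2].
Convergents (p_i = a_i*p_{i-1} + p_{i-2}, q_i = a_i*q_{i-1} + q_{i-2} with p_{-2}=0, p_{-1}=1, q_{-2}=1, q_{-1}=0), until the denominator exceeds 28:
  i=0: a_0=6, p_0 = 6*1 + 0 = 6, q_0 = 6*0 + 1 = 1.
  i=1: a_1=5, p_1 = 5*6 + 1 = 31, q_1 = 5*1 + 0 = 5.
  i=2: a_2=1, p_2 = 1*31 + 6 = 37, q_2 = 1*5 + 1 = 6.
  i=3: a_3=1, p_3 = 1*37 + 31 = 68, q_3 = 1*6 + 5 = 11.
  i=4: a_4=1, p_4 = 1*68 + 37 = 105, q_4 = 1*11 + 6 = 17.
  i=5: a_5=2, p_5 = 2*105 + 68 = 278, q_5 = 2*17 + 11 = 45.
q_5 = 45 > 28, so the last convergent with denominator <= 28 is p_4/q_4 = 105/17.
The closest fraction with denominator <= 28 is either p_4/q_4 or the intermediate fraction (k*p_4 + p_3)/(k*q_4 + q_3) with the largest k >= 1 whose denominator stays <= 28; these approach x as k grows, and every other convergent or intermediate fraction in range is farther away.
Largest k: floor((28 - q_3)/q_4) = floor((28 - 11)/17) = 1.
That gives (1*105 + 68)/(1*17 + 11) = 173/28.
Compare the errors: |x - 105/17| = |661*17 - 105*107|/(107*17) = 2/1819, and |x - 173/28| = |661*28 - 173*107|/(107*28) = 3/2996.
Cross-multiplying, 3*1819 = 5457 < 5992 = 2*2996, so 3/2996 is smaller: the intermediate fraction 173/28 is closer to x than 105/17.

173/28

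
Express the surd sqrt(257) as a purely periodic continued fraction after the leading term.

[16; (32)]

Write x_i = (sqrt(257) + m_i)/d_i with (m_0, d_0) = (0, 1). a_0 = floor(sqrt(257)) = 16, since 16^2 = 256 <= 257 < 289 = 17^2.
Iterate m_{i+1} = d_i*a_i - m_i, d_{i+1} = (257 - m_{i+1}^2)/d_i, a_{i+1} = floor((a_0 + m_{i+1})/d_{i+1}):
  m_1 = 1*16 - 0 = 16, d_1 = (257 - 16^2)/1 = 1/1 = 1, a_1 = floor((16 + 16)/1) = 32.
  m_2 = 1*32 - 16 = 16, d_2 = (257 - 16^2)/1 = 1/1 = 1: (m_2, d_2) = (m_1, d_1) = (16, 1), so from here the quotient a_1 repeats; the period length is 1.
Hence the expansion of sqrt(257) is a_0 = 16 followed by the repeating block 32 (period 1).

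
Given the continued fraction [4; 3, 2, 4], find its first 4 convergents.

Using the convergent recurrence p_i = a_i*p_{i-1} + p_{i-2}, q_i = a_i*q_{i-1} + q_{i-2} with p_{-2}=0, p_{-1}=1, q_{-2}=1, q_{-1}=0:
  i=0: a_0=4, p_0 = 4*1 + 0 = 4, q_0 = 4*0 + 1 = 1.
  i=1: a_1=3, p_1 = 3*4 + 1 = 13, q_1 = 3*1 + 0 = 3.
  i=2: a_2=2, p_2 = 2*13 + 4 = 30, q_2 = 2*3 + 1 = 7.
  i=3: a_3=4, p_3 = 4*30 + 13 = 133, q_3 = 4*7 + 3 = 31.

4/1, 13/3, 30/7, 133/31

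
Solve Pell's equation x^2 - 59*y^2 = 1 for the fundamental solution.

(x, y) = (530, 69)

First expand sqrt(59) as a continued fraction. With x_i = (sqrt(59) + m_i)/d_i and (m_0, d_0) = (0, 1): a_0 = floor(sqrt(59)) = 7, since 7^2 = 49 <= 59 < 64 = 8^2.
Iterate m_{i+1} = d_i*a_i - m_i, d_{i+1} = (59 - m_{i+1}^2)/d_i, a_{i+1} = floor((a_0 + m_{i+1})/d_{i+1}):
  m_1 = 1*7 - 0 = 7, d_1 = (59 - 7^2)/1 = 10/1 = 10, a_1 = floor((7 + 7)/10) = 1.
  m_2 = 10*1 - 7 = 3, d_2 = (59 - 3^2)/10 = 50/10 = 5, a_2 = floor((7 + 3)/5) = 2.
  m_3 = 5*2 - 3 = 7, d_3 = (59 - 7^2)/5 = 10/5 = 2, a_3 = floor((7 + 7)/2) = 7.
  m_4 = 2*7 - 7 = 7, d_4 = (59 - 7^2)/2 = 10/2 = 5, a_4 = floor((7 + 7)/5) = 2.
  m_5 = 5*2 - 7 = 3, d_5 = (59 - 3^2)/5 = 50/5 = 10, a_5 = floor((7 + 3)/10) = 1.
  m_6 = 10*1 - 3 = 7, d_6 = (59 - 7^2)/10 = 10/10 = 1, a_6 = floor((7 + 7)/1) = 14.
  m_7 = 1*14 - 7 = 7, d_7 = (59 - 7^2)/1 = 10/1 = 10: (m_7, d_7) = (m_1, d_1) = (7, 10), so from here the quotients repeat a_1, ..., a_6; the period length is 6.
So sqrt(59) = [7; (1, 2, 7, 2, 1, 14)] with period length k = 6.
k is even, so the fundamental solution of x^2 - 59y^2 = 1 is (p_{k-1}, q_{k-1}) = (p_5, q_5); compute convergents through index 5.
Convergents (p_i = a_i*p_{i-1} + p_{i-2}, q_i = a_i*q_{i-1} + q_{i-2} with p_{-2}=0, p_{-1}=1, q_{-2}=1, q_{-1}=0):
  i=0: a_0=7, p_0 = 7*1 + 0 = 7, q_0 = 7*0 + 1 = 1.
  i=1: a_1=1, p_1 = 1*7 + 1 = 8, q_1 = 1*1 + 0 = 1.
  i=2: a_2=2, p_2 = 2*8 + 7 = 23, q_2 = 2*1 + 1 = 3.
  i=3: a_3=7, p_3 = 7*23 + 8 = 169, q_3 = 7*3 + 1 = 22.
  i=4: a_4=2, p_4 = 2*169 + 23 = 361, q_4 = 2*22 + 3 = 47.
  i=5: a_5=1, p_5 = 1*361 + 169 = 530, q_5 = 1*47 + 22 = 69.
Check: 530^2 - 59*69^2 = 280900 - 280899 = 1, so (x, y) = (530, 69) solves the equation, and by the theorem it is the least positive solution.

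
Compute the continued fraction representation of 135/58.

[2; 3, 19]

Run the Euclidean algorithm on 135 and 58; the successive quotients are the partial quotients a_0, a_1, ... (each step inverts the fractional part left over by the previous one):
  135 = 2*58 + 19, so a_0 = 2.
  58 = 3*19 + 1, so a_1 = 3.
  19 = 19*1 + 0, so a_2 = 19.
The remainder reaches 0 after 3 divisions, so the expansion has 3 partial quotients, read off in order.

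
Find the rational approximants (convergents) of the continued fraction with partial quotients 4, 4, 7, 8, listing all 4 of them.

4/1, 17/4, 123/29, 1001/236

Using the convergent recurrence p_i = a_i*p_{i-1} + p_{i-2}, q_i = a_i*q_{i-1} + q_{i-2} with p_{-2}=0, p_{-1}=1, q_{-2}=1, q_{-1}=0:
  i=0: a_0=4, p_0 = 4*1 + 0 = 4, q_0 = 4*0 + 1 = 1.
  i=1: a_1=4, p_1 = 4*4 + 1 = 17, q_1 = 4*1 + 0 = 4.
  i=2: a_2=7, p_2 = 7*17 + 4 = 123, q_2 = 7*4 + 1 = 29.
  i=3: a_3=8, p_3 = 8*123 + 17 = 1001, q_3 = 8*29 + 4 = 236.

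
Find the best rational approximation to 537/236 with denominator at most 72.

Expand x = 537/236 as a continued fraction with the Euclidean algorithm:
  537 = 2*236 + 65, so a_0 = 2.
  236 = 3*65 + 41, so a_1 = 3.
  65 = 1*41 + 24, so a_2 = 1.
  41 = 1*24 + 17, so a_3 = 1.
  24 = 1*17 + 7, so a_4 = 1.
  17 = 2*7 + 3, so a_5 = 2.
  7 = 2*3 + 1, so a_6 = 2.
  3 = 3*1 + 0, so a_7 = 3.
so x = [2; 3, 1, 1, 1, 2, 2, 3].
Convergents (p_i = a_i*p_{i-1} + p_{i-2}, q_i = a_i*q_{i-1} + q_{i-2} with p_{-2}=0, p_{-1}=1, q_{-2}=1, q_{-1}=0), until the denominator exceeds 72:
  i=0: a_0=2, p_0 = 2*1 + 0 = 2, q_0 = 2*0 + 1 = 1.
  i=1: a_1=3, p_1 = 3*2 + 1 = 7, q_1 = 3*1 + 0 = 3.
  i=2: a_2=1, p_2 = 1*7 + 2 = 9, q_2 = 1*3 + 1 = 4.
  i=3: a_3=1, p_3 = 1*9 + 7 = 16, q_3 = 1*4 + 3 = 7.
  i=4: a_4=1, p_4 = 1*16 + 9 = 25, q_4 = 1*7 + 4 = 11.
  i=5: a_5=2, p_5 = 2*25 + 16 = 66, q_5 = 2*11 + 7 = 29.
  i=6: a_6=2, p_6 = 2*66 + 25 = 157, q_6 = 2*29 + 11 = 69.
  i=7: a_7=3, p_7 = 3*157 + 66 = 537, q_7 = 3*69 + 29 = 236.
q_7 = 236 > 72, so the last convergent with denominator <= 72 is p_6/q_6 = 157/69.
The closest fraction with denominator <= 72 is either p_6/q_6 or the intermediate fraction (k*p_6 + p_5)/(k*q_6 + q_5) with the largest k >= 1 whose denominator stays <= 72; these approach x as k grows, and every other convergent or intermediate fraction in range is farther away.
Largest k: floor((72 - q_5)/q_6) = floor((72 - 29)/69) = 0.
Since k = 0, no intermediate fraction beyond p_6/q_6 has denominator <= 72, so the convergent 157/69 is the closest (its error is |537*69 - 157*236|/(236*69) = 1/16284).

157/69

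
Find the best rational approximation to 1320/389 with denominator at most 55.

Expand x = 1320/389 as a continued fraction with the Euclidean algorithm:
  1320 = 3*389 + 153, so a_0 = 3.
  389 = 2*153 + 83, so a_1 = 2.
  153 = 1*83 + 70, so a_2 = 1.
  83 = 1*70 + 13, so a_3 = 1.
  70 = 5*13 + 5, so a_4 = 5.
  13 = 2*5 + 3, so a_5 = 2.
  5 = 1*3 + 2, so a_6 = 1.
  3 = 1*2 + 1, so a_7 = 1.
  2 = 2*1 + 0, so a_8 = 2.
so x = [3; 2, 1, 1, 5, 2, 1, 1, 2].
Convergents (p_i = a_i*p_{i-1} + p_{i-2}, q_i = a_i*q_{i-1} + q_{i-2} with p_{-2}=0, p_{-1}=1, q_{-2}=1, q_{-1}=0), until the denominator exceeds 55:
  i=0: a_0=3, p_0 = 3*1 + 0 = 3, q_0 = 3*0 + 1 = 1.
  i=1: a_1=2, p_1 = 2*3 + 1 = 7, q_1 = 2*1 + 0 = 2.
  i=2: a_2=1, p_2 = 1*7 + 3 = 10, q_2 = 1*2 + 1 = 3.
  i=3: a_3=1, p_3 = 1*10 + 7 = 17, q_3 = 1*3 + 2 = 5.
  i=4: a_4=5, p_4 = 5*17 + 10 = 95, q_4 = 5*5 + 3 = 28.
  i=5: a_5=2, p_5 = 2*95 + 17 = 207, q_5 = 2*28 + 5 = 61.
q_5 = 61 > 55, so the last convergent with denominator <= 55 is p_4/q_4 = 95/28.
The closest fraction with denominator <= 55 is either p_4/q_4 or the intermediate fraction (k*p_4 + p_3)/(k*q_4 + q_3) with the largest k >= 1 whose denominator stays <= 55; these approach x as k grows, and every other convergent or intermediate fraction in range is farther away.
Largest k: floor((55 - q_3)/q_4) = floor((55 - 5)/28) = 1.
That gives (1*95 + 17)/(1*28 + 5) = 112/33.
Compare the errors: |x - 95/28| = |1320*28 - 95*389|/(389*28) = 5/10892, and |x - 112/33| = |1320*33 - 112*389|/(389*33) = 8/12837.
Cross-multiplying, 5*12837 = 64185 < 87136 = 8*10892, so 5/10892 is smaller: the convergent 95/28 is closer to x than 112/33.

95/28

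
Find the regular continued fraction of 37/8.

Run the Euclidean algorithm on 37 and 8; the successive quotients are the partial quotients a_0, a_1, ... (each step inverts the fractional part left over by the previous one):
  37 = 4*8 + 5, so a_0 = 4.
  8 = 1*5 + 3, so a_1 = 1.
  5 = 1*3 + 2, so a_2 = 1.
  3 = 1*2 + 1, so a_3 = 1.
  2 = 2*1 + 0, so a_4 = 2.
The remainder reaches 0 after 5 divisions, so the expansion has 5 partial quotients, read off in order.

[4; 1, 1, 1, 2]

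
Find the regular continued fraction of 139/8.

[17; 2, 1, 2]

Run the Euclidean algorithm on 139 and 8; the successive quotients are the partial quotients a_0, a_1, ... (each step inverts the fractional part left over by the previous one):
  139 = 17*8 + 3, so a_0 = 17.
  8 = 2*3 + 2, so a_1 = 2.
  3 = 1*2 + 1, so a_2 = 1.
  2 = 2*1 + 0, so a_3 = 2.
The remainder reaches 0 after 4 divisions, so the expansion has 4 partial quotients, read off in order.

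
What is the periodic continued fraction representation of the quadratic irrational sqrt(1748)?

[41; (1, 4, 4, 4, 1, 82)]

Write x_i = (sqrt(1748) + m_i)/d_i with (m_0, d_0) = (0, 1). a_0 = floor(sqrt(1748)) = 41, since 41^2 = 1681 <= 1748 < 1764 = 42^2.
Iterate m_{i+1} = d_i*a_i - m_i, d_{i+1} = (1748 - m_{i+1}^2)/d_i, a_{i+1} = floor((a_0 + m_{i+1})/d_{i+1}):
  m_1 = 1*41 - 0 = 41, d_1 = (1748 - 41^2)/1 = 67/1 = 67, a_1 = floor((41 + 41)/67) = 1.
  m_2 = 67*1 - 41 = 26, d_2 = (1748 - 26^2)/67 = 1072/67 = 16, a_2 = floor((41 + 26)/16) = 4.
  m_3 = 16*4 - 26 = 38, d_3 = (1748 - 38^2)/16 = 304/16 = 19, a_3 = floor((41 + 38)/19) = 4.
  m_4 = 19*4 - 38 = 38, d_4 = (1748 - 38^2)/19 = 304/19 = 16, a_4 = floor((41 + 38)/16) = 4.
  m_5 = 16*4 - 38 = 26, d_5 = (1748 - 26^2)/16 = 1072/16 = 67, a_5 = floor((41 + 26)/67) = 1.
  m_6 = 67*1 - 26 = 41, d_6 = (1748 - 41^2)/67 = 67/67 = 1, a_6 = floor((41 + 41)/1) = 82.
  m_7 = 1*82 - 41 = 41, d_7 = (1748 - 41^2)/1 = 67/1 = 67: (m_7, d_7) = (m_1, d_1) = (41, 67), so from here the quotients repeat a_1, ..., a_6; the period length is 6.
Hence the expansion of sqrt(1748) is a_0 = 41 followed by the repeating block 1, 4, 4, 4, 1, 82 (period 6).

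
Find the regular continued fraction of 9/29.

[0; 3, 4, 2]

Run the Euclidean algorithm on 9 and 29; the successive quotients are the partial quotients a_0, a_1, ... (each step inverts the fractional part left over by the previous one):
  9 = 0*29 + 9, so a_0 = 0.
  29 = 3*9 + 2, so a_1 = 3.
  9 = 4*2 + 1, so a_2 = 4.
  2 = 2*1 + 0, so a_3 = 2.
The remainder reaches 0 after 4 divisions, so the expansion has 4 partial quotients, read off in order.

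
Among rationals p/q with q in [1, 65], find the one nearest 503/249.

101/50

Expand x = 503/249 as a continued fraction with the Euclidean algorithm:
  503 = 2*249 + 5, so a_0 = 2.
  249 = 49*5 + 4, so a_1 = 49.
  5 = 1*4 + 1, so a_2 = 1.
  4 = 4*1 + 0, so a_3 = 4.
so x = [2; 49, 1, 4].
Convergents (p_i = a_i*p_{i-1} + p_{i-2}, q_i = a_i*q_{i-1} + q_{i-2} with p_{-2}=0, p_{-1}=1, q_{-2}=1, q_{-1}=0), until the denominator exceeds 65:
  i=0: a_0=2, p_0 = 2*1 + 0 = 2, q_0 = 2*0 + 1 = 1.
  i=1: a_1=49, p_1 = 49*2 + 1 = 99, q_1 = 49*1 + 0 = 49.
  i=2: a_2=1, p_2 = 1*99 + 2 = 101, q_2 = 1*49 + 1 = 50.
  i=3: a_3=4, p_3 = 4*101 + 99 = 503, q_3 = 4*50 + 49 = 249.
q_3 = 249 > 65, so the last convergent with denominator <= 65 is p_2/q_2 = 101/50.
The closest fraction with denominator <= 65 is either p_2/q_2 or the intermediate fraction (k*p_2 + p_1)/(k*q_2 + q_1) with the largest k >= 1 whose denominator stays <= 65; these approach x as k grows, and every other convergent or intermediate fraction in range is farther away.
Largest k: floor((65 - q_1)/q_2) = floor((65 - 49)/50) = 0.
Since k = 0, no intermediate fraction beyond p_2/q_2 has denominator <= 65, so the convergent 101/50 is the closest (its error is |503*50 - 101*249|/(249*50) = 1/12450).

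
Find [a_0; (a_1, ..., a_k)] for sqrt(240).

Write x_i = (sqrt(240) + m_i)/d_i with (m_0, d_0) = (0, 1). a_0 = floor(sqrt(240)) = 15, since 15^2 = 225 <= 240 < 256 = 16^2.
Iterate m_{i+1} = d_i*a_i - m_i, d_{i+1} = (240 - m_{i+1}^2)/d_i, a_{i+1} = floor((a_0 + m_{i+1})/d_{i+1}):
  m_1 = 1*15 - 0 = 15, d_1 = (240 - 15^2)/1 = 15/1 = 15, a_1 = floor((15 + 15)/15) = 2.
  m_2 = 15*2 - 15 = 15, d_2 = (240 - 15^2)/15 = 15/15 = 1, a_2 = floor((15 + 15)/1) = 30.
  m_3 = 1*30 - 15 = 15, d_3 = (240 - 15^2)/1 = 15/1 = 15: (m_3, d_3) = (m_1, d_1) = (15, 15), so from here the quotients repeat a_1, a_2; the period length is 2.
Hence the expansion of sqrt(240) is a_0 = 15 followed by the repeating block 2, 30 (period 2).

[15; (2, 30)]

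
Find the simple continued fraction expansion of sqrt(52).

Write x_i = (sqrt(52) + m_i)/d_i with (m_0, d_0) = (0, 1). a_0 = floor(sqrt(52)) = 7, since 7^2 = 49 <= 52 < 64 = 8^2.
Iterate m_{i+1} = d_i*a_i - m_i, d_{i+1} = (52 - m_{i+1}^2)/d_i, a_{i+1} = floor((a_0 + m_{i+1})/d_{i+1}):
  m_1 = 1*7 - 0 = 7, d_1 = (52 - 7^2)/1 = 3/1 = 3, a_1 = floor((7 + 7)/3) = 4.
  m_2 = 3*4 - 7 = 5, d_2 = (52 - 5^2)/3 = 27/3 = 9, a_2 = floor((7 + 5)/9) = 1.
  m_3 = 9*1 - 5 = 4, d_3 = (52 - 4^2)/9 = 36/9 = 4, a_3 = floor((7 + 4)/4) = 2.
  m_4 = 4*2 - 4 = 4, d_4 = (52 - 4^2)/4 = 36/4 = 9, a_4 = floor((7 + 4)/9) = 1.
  m_5 = 9*1 - 4 = 5, d_5 = (52 - 5^2)/9 = 27/9 = 3, a_5 = floor((7 + 5)/3) = 4.
  m_6 = 3*4 - 5 = 7, d_6 = (52 - 7^2)/3 = 3/3 = 1, a_6 = floor((7 + 7)/1) = 14.
  m_7 = 1*14 - 7 = 7, d_7 = (52 - 7^2)/1 = 3/1 = 3: (m_7, d_7) = (m_1, d_1) = (7, 3), so from here the quotients repeat a_1, ..., a_6; the period length is 6.
Hence the expansion of sqrt(52) is a_0 = 7 followed by the repeating block 4, 1, 2, 1, 4, 14 (period 6).

[7; (4, 1, 2, 1, 4, 14)]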